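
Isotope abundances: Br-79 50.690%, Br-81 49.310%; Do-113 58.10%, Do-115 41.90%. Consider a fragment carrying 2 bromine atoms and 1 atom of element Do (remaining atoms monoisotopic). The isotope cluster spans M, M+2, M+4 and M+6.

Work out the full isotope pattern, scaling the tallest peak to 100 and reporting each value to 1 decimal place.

37.5 : 100.0 : 88.1 : 25.6

Bromine pattern (n=2): 0.25694761 : 0.49990478 : 0.24314761
Element Do pattern (n=1): 0.5810 : 0.4190
Convolve the two distributions (both contribute in 2-u steps):
  M: 0.25694761×0.5810 = 0.149287
  M+2: 0.25694761×0.4190 + 0.49990478×0.5810 = 0.398106
  M+4: 0.49990478×0.4190 + 0.24314761×0.5810 = 0.350729
  M+6: 0.24314761×0.4190 = 0.101879
Scale to base peak (0.398106) = 100: 37.5 : 100.0 : 88.1 : 25.6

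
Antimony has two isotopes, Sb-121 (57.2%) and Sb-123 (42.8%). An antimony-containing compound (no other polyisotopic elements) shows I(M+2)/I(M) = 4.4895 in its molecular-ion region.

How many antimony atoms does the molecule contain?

With n Sb atoms, P(M+2)/P(M) = C(n,1)·p^(n−1)q / p^n = n·q/p = n · 0.428/0.572.
n = 4.4895 × 0.572/0.428 = 6.00 ≈ 6

6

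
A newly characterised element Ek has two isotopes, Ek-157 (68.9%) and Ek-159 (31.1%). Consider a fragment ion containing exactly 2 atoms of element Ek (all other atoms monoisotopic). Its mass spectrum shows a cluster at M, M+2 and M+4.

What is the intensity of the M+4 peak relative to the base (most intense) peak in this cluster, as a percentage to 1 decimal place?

Term probabilities: M 0.4747, M+2 0.4286, M+4 0.0967. Base peak = M.
P(M) = C(2,0) × 0.689^2 × 0.311^0 = 1 × 0.474721 × 1.0000 = 0.474721 (base)
P(M+4) = C(2,2) × 0.689^0 × 0.311^2 = 1 × 1.0000 × 0.096721 = 0.096721
Relative intensity = 0.096721 / 0.474721 × 100 = 20.4

20.4%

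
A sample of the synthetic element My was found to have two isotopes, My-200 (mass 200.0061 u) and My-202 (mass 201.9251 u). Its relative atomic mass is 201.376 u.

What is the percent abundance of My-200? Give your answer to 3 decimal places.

Writing the weighted mean with unknown fraction x of My-200:
200.0061·x + 201.9251·(1 − x) = 201.376
(200.0061 − 201.9251)·x = 201.376 − 201.9251
x = -0.5491 / -1.9190 = 0.28614 → 28.614% My-200, 71.386% My-202.

28.614%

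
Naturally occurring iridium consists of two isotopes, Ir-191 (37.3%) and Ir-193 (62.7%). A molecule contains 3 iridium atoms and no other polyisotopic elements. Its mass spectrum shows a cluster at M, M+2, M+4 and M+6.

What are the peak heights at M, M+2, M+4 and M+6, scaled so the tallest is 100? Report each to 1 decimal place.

11.8 : 59.5 : 100.0 : 56.0

Expanding (0.373 + 0.627)^3:
P(M) = 0.373^3 = 0.051895
P(M+2) = 3 × 0.373^2 × 0.627^1 = 0.261702
P(M+4) = 3 × 0.373^1 × 0.627^2 = 0.439911
P(M+6) = 0.627^3 = 0.246492
The M+4 peak is largest (0.439911); scaling to 100 gives 11.8 : 59.5 : 100.0 : 56.0.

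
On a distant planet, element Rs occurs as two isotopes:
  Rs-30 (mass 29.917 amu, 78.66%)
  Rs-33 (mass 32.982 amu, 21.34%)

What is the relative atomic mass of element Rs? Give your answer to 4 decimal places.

30.5711 amu

Weight each isotope mass by its fractional abundance: 0.7866 × 29.917 + 0.2134 × 32.982
= 23.53271 + 7.03836 = 30.57107 amu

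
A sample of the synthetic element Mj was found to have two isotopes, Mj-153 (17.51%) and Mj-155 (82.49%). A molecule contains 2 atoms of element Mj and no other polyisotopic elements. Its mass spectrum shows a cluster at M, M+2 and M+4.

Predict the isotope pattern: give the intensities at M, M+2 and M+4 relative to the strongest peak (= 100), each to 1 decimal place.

Each Mj atom is independently Mj-153 (p = 0.1751) or Mj-155 (q = 0.8249); the cluster is the binomial expansion (p + q)^2.
P(M) = 0.1751^2 = 0.030660
P(M+2) = 2 × 0.1751^1 × 0.8249^1 = 0.288880
P(M+4) = 0.8249^2 = 0.680460
The M+4 peak is largest (0.680460); scaling to 100 gives 4.5 : 42.5 : 100.0.

4.5 : 42.5 : 100.0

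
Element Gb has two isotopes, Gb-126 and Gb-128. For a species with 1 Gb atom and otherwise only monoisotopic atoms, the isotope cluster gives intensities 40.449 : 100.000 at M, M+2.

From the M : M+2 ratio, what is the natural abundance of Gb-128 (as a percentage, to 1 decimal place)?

71.2%

Let p = fractional abundance of Gb-126. I(M+2)/I(M) = [C(1,1)·p^0·(1−p)] / p^1 = 1·(1−p)/p = 100.000/40.449 = 2.4722
(1−p)/p = 2.4722/1 = 2.4722  ⇒  p = 1/(1 + 2.4722) = 0.2880
Gb-126: 28.8%, Gb-128: 71.2%.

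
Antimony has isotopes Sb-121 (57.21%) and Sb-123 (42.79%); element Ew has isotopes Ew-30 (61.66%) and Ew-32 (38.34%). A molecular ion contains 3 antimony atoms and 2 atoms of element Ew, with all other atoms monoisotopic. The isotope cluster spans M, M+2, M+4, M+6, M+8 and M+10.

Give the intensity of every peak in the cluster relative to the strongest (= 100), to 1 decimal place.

Antimony pattern (n=3): 0.18724742 : 0.42015297 : 0.3142518 : 0.07834781
Element Ew pattern (n=2): 0.38019556 : 0.47280888 : 0.14699556
Convolve the two distributions (both contribute in 2-u steps):
  M: 0.18724742×0.38019556 = 0.071191
  M+2: 0.18724742×0.47280888 + 0.42015297×0.38019556 = 0.248273
  M+4: 0.18724742×0.14699556 + 0.42015297×0.47280888 + 0.3142518×0.38019556 = 0.345654
  M+6: 0.42015297×0.14699556 + 0.3142518×0.47280888 + 0.07834781×0.38019556 = 0.240129
  M+8: 0.3142518×0.14699556 + 0.07834781×0.47280888 = 0.083237
  M+10: 0.07834781×0.14699556 = 0.011517
Scale to base peak (0.345654) = 100: 20.6 : 71.8 : 100.0 : 69.5 : 24.1 : 3.3

20.6 : 71.8 : 100.0 : 69.5 : 24.1 : 3.3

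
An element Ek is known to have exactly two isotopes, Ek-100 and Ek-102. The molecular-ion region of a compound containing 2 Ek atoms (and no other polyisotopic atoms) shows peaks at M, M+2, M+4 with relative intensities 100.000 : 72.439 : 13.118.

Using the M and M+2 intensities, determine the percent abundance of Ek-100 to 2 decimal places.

73.41%

Write p for the Ek-100 fraction. I(M+2)/I(M) = [C(2,1)·p^1·(1−p)] / p^2 = 2·(1−p)/p = 72.439/100.000 = 0.7244
(1−p)/p = 0.7244/2 = 0.3622  ⇒  p = 1/(1 + 0.3622) = 0.7341
Ek-100: 73.41%, Ek-102: 26.59%.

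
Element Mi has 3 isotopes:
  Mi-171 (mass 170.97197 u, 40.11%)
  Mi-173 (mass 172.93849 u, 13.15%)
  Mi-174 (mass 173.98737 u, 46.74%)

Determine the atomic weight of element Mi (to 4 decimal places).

172.6400 u

Average mass = Σ (abundance × isotope mass) = 0.4011 × 170.97197 + 0.1315 × 172.93849 + 0.4674 × 173.98737
= 68.576857 + 22.741411 + 81.321697 = 172.639965 u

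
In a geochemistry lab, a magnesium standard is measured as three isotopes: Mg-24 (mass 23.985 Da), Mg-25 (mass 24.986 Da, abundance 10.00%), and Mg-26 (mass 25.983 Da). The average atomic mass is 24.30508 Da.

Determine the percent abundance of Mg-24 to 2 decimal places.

The remaining 90.00% is split between Mg-24 (fraction x) and Mg-26 (fraction 0.9000 − x).
Substituting: 23.985x + 25.983(0.9000 − x) = 21.80648
(23.985 − 25.983)x = -1.57822  ⇒  x = 0.78990, y = 0.11010
Mg-24: 78.99%, Mg-26: 11.01%.

78.99%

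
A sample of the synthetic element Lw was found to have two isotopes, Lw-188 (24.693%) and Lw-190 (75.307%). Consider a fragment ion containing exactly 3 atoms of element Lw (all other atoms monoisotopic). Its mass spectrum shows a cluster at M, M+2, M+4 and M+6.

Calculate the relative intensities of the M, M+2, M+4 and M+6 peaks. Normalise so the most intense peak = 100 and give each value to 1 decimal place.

3.5 : 32.3 : 98.4 : 100.0

Expanding (0.24693 + 0.75307)^3:
P(M) = 0.24693^3 = 0.015056
P(M+2) = 3 × 0.24693^2 × 0.75307^1 = 0.137754
P(M+4) = 3 × 0.24693^1 × 0.75307^2 = 0.420113
P(M+6) = 0.75307^3 = 0.427077
The M+6 peak is largest (0.427077); scaling to 100 gives 3.5 : 32.3 : 98.4 : 100.0.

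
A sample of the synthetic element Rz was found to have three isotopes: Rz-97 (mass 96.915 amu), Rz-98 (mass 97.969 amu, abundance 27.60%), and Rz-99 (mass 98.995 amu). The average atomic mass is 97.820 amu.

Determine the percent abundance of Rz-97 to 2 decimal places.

Let x and y be the fractions of Rz-97 and Rz-99. Then x + y = 1 − 0.2760 = 0.7240 and 96.915x + 98.995y = 97.820 − 0.2760×97.969 = 70.780556.
Substituting: 96.915x + 98.995(0.7240 − x) = 70.780556
(96.915 − 98.995)x = -0.891824  ⇒  x = 0.42876, y = 0.29524
Rz-97: 42.88%, Rz-99: 29.52%.

42.88%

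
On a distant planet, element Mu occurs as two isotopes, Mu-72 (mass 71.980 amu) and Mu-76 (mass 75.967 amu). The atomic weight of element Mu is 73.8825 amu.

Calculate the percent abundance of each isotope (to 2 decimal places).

Writing the weighted mean with unknown fraction x of Mu-72:
71.980·x + 75.967·(1 − x) = 73.8825
(71.980 − 75.967)·x = 73.8825 − 75.967
x = -2.0845 / -3.987 = 0.52282 → 52.28% Mu-72, 47.72% Mu-76.

Mu-72: 52.28%, Mu-76: 47.72%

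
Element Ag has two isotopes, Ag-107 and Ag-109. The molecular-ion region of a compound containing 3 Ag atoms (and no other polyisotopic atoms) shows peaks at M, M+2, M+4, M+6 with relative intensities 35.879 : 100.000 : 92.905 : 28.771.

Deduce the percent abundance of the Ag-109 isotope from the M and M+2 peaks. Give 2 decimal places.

Write p for the Ag-107 fraction. I(M+2)/I(M) = [C(3,1)·p^2·(1−p)] / p^3 = 3·(1−p)/p = 100.000/35.879 = 2.7871
(1−p)/p = 2.7871/3 = 0.9290  ⇒  p = 1/(1 + 0.9290) = 0.5184
Ag-107: 51.84%, Ag-109: 48.16%.

48.16%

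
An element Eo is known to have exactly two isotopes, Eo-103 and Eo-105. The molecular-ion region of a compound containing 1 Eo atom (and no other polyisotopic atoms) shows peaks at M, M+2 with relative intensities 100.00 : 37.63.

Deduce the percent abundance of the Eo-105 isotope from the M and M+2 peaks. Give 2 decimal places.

27.34%

Let p = fractional abundance of Eo-103. I(M+2)/I(M) = [C(1,1)·p^0·(1−p)] / p^1 = 1·(1−p)/p = 37.63/100.00 = 0.3763
(1−p)/p = 0.3763/1 = 0.3763  ⇒  p = 1/(1 + 0.3763) = 0.7266
Eo-103: 72.66%, Eo-105: 27.34%.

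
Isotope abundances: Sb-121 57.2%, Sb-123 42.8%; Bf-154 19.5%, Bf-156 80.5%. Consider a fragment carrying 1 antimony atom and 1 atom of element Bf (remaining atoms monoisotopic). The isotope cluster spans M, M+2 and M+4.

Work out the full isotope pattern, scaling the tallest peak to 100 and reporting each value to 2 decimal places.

Antimony pattern (n=1): 0.5720 : 0.4280
Element Bf pattern (n=1): 0.1950 : 0.8050
Convolve the two distributions (both contribute in 2-u steps):
  M: 0.5720×0.1950 = 0.111540
  M+2: 0.5720×0.8050 + 0.4280×0.1950 = 0.543920
  M+4: 0.4280×0.8050 = 0.344540
Scale to base peak (0.543920) = 100: 20.51 : 100.00 : 63.34

20.51 : 100.00 : 63.34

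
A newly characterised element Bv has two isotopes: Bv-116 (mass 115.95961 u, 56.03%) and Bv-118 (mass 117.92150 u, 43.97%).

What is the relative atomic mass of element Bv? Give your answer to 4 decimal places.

Average mass = Σ (abundance × isotope mass) = 0.5603 × 115.95961 + 0.4397 × 117.92150
= 64.972169 + 51.850084 = 116.822253 u

116.8223 u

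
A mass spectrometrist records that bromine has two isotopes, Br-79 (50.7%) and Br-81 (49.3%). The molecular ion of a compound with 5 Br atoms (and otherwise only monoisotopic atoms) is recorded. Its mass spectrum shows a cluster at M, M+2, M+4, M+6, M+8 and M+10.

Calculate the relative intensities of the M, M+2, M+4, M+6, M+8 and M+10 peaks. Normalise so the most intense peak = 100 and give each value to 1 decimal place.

Each Br atom is independently Br-79 (p = 0.507) or Br-81 (q = 0.493); the cluster is the binomial expansion (p + q)^5.
P(M) = 0.507^5 = 0.033500
P(M+2) = 5 × 0.507^4 × 0.493^1 = 0.162873
P(M+4) = 10 × 0.507^3 × 0.493^2 = 0.316751
P(M+6) = 10 × 0.507^2 × 0.493^3 = 0.308004
P(M+8) = 5 × 0.507^1 × 0.493^4 = 0.149750
P(M+10) = 0.493^5 = 0.029123
The M+4 peak is largest (0.316751); scaling to 100 gives 10.6 : 51.4 : 100.0 : 97.2 : 47.3 : 9.2.

10.6 : 51.4 : 100.0 : 97.2 : 47.3 : 9.2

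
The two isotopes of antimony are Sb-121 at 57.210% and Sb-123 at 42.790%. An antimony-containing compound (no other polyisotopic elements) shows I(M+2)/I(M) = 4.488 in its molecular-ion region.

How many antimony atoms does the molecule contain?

6

For n independent Sb atoms, I(M+2)/I(M) = n · (abundance Sb-123) / (abundance Sb-121) = n · 0.42790/0.57210.
n = 4.488 × 0.57210/0.42790 = 6.00 ≈ 6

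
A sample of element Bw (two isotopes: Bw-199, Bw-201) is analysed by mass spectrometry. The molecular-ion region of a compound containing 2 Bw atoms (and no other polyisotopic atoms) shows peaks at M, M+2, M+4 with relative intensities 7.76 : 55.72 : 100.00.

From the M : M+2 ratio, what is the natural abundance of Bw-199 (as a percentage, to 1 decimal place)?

Write p for the Bw-199 fraction. I(M+2)/I(M) = [C(2,1)·p^1·(1−p)] / p^2 = 2·(1−p)/p = 55.72/7.76 = 7.1804
(1−p)/p = 7.1804/2 = 3.5902  ⇒  p = 1/(1 + 3.5902) = 0.2179
Bw-199: 21.8%, Bw-201: 78.2%.

21.8%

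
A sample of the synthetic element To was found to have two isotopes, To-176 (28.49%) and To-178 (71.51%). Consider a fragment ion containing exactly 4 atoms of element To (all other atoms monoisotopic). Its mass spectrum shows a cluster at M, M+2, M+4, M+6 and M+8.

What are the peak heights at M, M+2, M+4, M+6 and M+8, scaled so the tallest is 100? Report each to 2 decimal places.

Expanding (0.2849 + 0.7151)^4:
P(M) = 0.2849^4 = 0.006588
P(M+2) = 4 × 0.2849^3 × 0.7151^1 = 0.066146
P(M+4) = 6 × 0.2849^2 × 0.7151^2 = 0.249040
P(M+6) = 4 × 0.2849^1 × 0.7151^3 = 0.416728
P(M+8) = 0.7151^4 = 0.261497
The M+6 peak is largest (0.416728); scaling to 100 gives 1.58 : 15.87 : 59.76 : 100.00 : 62.75.

1.58 : 15.87 : 59.76 : 100.00 : 62.75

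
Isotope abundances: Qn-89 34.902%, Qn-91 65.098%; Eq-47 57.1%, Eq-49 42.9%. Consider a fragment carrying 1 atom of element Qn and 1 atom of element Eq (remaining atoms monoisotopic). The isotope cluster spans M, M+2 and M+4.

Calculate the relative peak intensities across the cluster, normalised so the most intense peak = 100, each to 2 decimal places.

38.22 : 100.00 : 53.56

Element Qn pattern (n=1): 0.34902 : 0.65098
Element Eq pattern (n=1): 0.5710 : 0.4290
Convolve the two distributions (both contribute in 2-u steps):
  M: 0.34902×0.5710 = 0.199290
  M+2: 0.34902×0.4290 + 0.65098×0.5710 = 0.521439
  M+4: 0.65098×0.4290 = 0.279270
Scale to base peak (0.521439) = 100: 38.22 : 100.00 : 53.56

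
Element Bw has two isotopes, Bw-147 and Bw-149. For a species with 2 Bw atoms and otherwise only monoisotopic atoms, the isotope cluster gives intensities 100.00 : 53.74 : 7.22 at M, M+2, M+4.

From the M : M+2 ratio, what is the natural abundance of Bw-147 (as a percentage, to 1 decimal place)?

If p is the fraction of Bw that is Bw-147, then I(M+2)/I(M) = [C(2,1)·p^1·(1−p)] / p^2 = 2·(1−p)/p = 53.74/100.00 = 0.5374
(1−p)/p = 0.5374/2 = 0.2687  ⇒  p = 1/(1 + 0.2687) = 0.7882
Bw-147: 78.8%, Bw-149: 21.2%.

78.8%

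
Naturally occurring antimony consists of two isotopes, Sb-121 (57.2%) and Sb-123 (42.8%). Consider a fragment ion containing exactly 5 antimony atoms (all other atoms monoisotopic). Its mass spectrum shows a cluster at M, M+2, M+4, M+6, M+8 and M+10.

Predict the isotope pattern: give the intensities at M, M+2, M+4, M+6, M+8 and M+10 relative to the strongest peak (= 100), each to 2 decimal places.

17.86 : 66.82 : 100.00 : 74.83 : 27.99 : 4.19

The 5 Sb atoms are independent, so intensities follow the terms of (0.572 + 0.428)^5.
P(M) = 0.572^5 = 0.061232
P(M+2) = 5 × 0.572^4 × 0.428^1 = 0.229086
P(M+4) = 10 × 0.572^3 × 0.428^2 = 0.342827
P(M+6) = 10 × 0.572^2 × 0.428^3 = 0.256521
P(M+8) = 5 × 0.572^1 × 0.428^4 = 0.095971
P(M+10) = 0.428^5 = 0.014362
The M+4 peak is largest (0.342827); scaling to 100 gives 17.86 : 66.82 : 100.00 : 74.83 : 27.99 : 4.19.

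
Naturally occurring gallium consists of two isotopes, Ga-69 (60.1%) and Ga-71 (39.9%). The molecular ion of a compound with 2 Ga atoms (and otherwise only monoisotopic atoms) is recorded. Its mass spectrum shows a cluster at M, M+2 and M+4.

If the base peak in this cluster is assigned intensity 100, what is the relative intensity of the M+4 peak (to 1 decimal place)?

33.2

Binomial terms of (0.601 + 0.399)^2: M 0.3612, M+2 0.4796, M+4 0.1592 → M+2 is the base peak.
P(M+2) = C(2,1) × 0.601^1 × 0.399^1 = 2 × 0.6010 × 0.3990 = 0.479598 (base)
P(M+4) = C(2,2) × 0.601^0 × 0.399^2 = 1 × 1.0000 × 0.159201 = 0.159201
Relative intensity = 0.159201 / 0.479598 × 100 = 33.2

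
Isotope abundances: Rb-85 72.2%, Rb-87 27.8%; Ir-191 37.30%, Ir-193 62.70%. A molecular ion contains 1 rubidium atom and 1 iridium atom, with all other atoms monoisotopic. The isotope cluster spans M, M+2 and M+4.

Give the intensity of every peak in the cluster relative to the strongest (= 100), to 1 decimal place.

Rubidium pattern (n=1): 0.7220 : 0.2780
Iridium pattern (n=1): 0.3730 : 0.6270
Convolve the two distributions (both contribute in 2-u steps):
  M: 0.7220×0.3730 = 0.269306
  M+2: 0.7220×0.6270 + 0.2780×0.3730 = 0.556388
  M+4: 0.2780×0.6270 = 0.174306
Scale to base peak (0.556388) = 100: 48.4 : 100.0 : 31.3

48.4 : 100.0 : 31.3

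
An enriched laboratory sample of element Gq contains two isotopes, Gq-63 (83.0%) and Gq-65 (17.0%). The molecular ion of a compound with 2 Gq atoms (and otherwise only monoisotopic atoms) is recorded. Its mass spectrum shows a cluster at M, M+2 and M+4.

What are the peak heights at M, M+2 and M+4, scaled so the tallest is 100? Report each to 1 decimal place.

100.0 : 41.0 : 4.2

Each Gq atom is independently Gq-63 (p = 0.830) or Gq-65 (q = 0.170); the cluster is the binomial expansion (p + q)^2.
P(M) = 0.830^2 = 0.688900
P(M+2) = 2 × 0.830^1 × 0.170^1 = 0.282200
P(M+4) = 0.170^2 = 0.028900
The M peak is largest (0.688900); scaling to 100 gives 100.0 : 41.0 : 4.2.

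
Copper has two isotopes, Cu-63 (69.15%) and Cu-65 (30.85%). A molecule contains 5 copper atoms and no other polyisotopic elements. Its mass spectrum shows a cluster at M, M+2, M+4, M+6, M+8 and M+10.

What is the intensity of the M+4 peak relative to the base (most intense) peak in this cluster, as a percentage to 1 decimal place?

Binomial terms of (0.6915 + 0.3085)^5: M 0.1581, M+2 0.3527, M+4 0.3147, M+6 0.1404, M+8 0.0313, M+10 0.0028 → M+2 is the base peak.
P(M+2) = C(5,1) × 0.6915^4 × 0.3085^1 = 5 × 0.2286487 × 0.3085 = 0.352691 (base)
P(M+4) = C(5,2) × 0.6915^3 × 0.3085^2 = 10 × 0.33065611 × 0.09517225 = 0.314693
Relative intensity = 0.314693 / 0.352691 × 100 = 89.2

89.2%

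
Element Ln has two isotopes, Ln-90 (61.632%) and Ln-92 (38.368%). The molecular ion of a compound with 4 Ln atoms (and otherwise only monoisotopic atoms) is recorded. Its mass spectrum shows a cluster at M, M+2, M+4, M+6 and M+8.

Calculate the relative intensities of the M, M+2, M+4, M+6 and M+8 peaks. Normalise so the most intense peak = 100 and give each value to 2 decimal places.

Each Ln atom is independently Ln-90 (p = 0.61632) or Ln-92 (q = 0.38368); the cluster is the binomial expansion (p + q)^4.
P(M) = 0.61632^4 = 0.144286
P(M+2) = 4 × 0.61632^3 × 0.38368^1 = 0.359292
P(M+4) = 6 × 0.61632^2 × 0.38368^2 = 0.335507
P(M+6) = 4 × 0.61632^1 × 0.38368^3 = 0.139243
P(M+8) = 0.38368^4 = 0.021671
The M+2 peak is largest (0.359292); scaling to 100 gives 40.16 : 100.00 : 93.38 : 38.75 : 6.03.

40.16 : 100.00 : 93.38 : 38.75 : 6.03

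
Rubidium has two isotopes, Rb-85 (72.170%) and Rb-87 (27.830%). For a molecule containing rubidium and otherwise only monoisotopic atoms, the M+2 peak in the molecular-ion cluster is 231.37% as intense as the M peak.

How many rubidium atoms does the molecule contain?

For n independent Rb atoms, I(M+2)/I(M) = n · (abundance Rb-87) / (abundance Rb-85) = n · 0.27830/0.72170.
n = 2.3137 × 0.72170/0.27830 = 6.00 ≈ 6

6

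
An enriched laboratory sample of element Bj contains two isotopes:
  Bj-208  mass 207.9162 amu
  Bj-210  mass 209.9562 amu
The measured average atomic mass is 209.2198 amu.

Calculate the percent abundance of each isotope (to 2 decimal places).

Bj-208: 36.10%, Bj-210: 63.90%

With x = fraction of Bj-208 (so Bj-210 is 1 − x):
207.9162·x + 209.9562·(1 − x) = 209.2198
(207.9162 − 209.9562)·x = 209.2198 − 209.9562
x = -0.7364 / -2.0400 = 0.36098 → 36.10% Bj-208, 63.90% Bj-210.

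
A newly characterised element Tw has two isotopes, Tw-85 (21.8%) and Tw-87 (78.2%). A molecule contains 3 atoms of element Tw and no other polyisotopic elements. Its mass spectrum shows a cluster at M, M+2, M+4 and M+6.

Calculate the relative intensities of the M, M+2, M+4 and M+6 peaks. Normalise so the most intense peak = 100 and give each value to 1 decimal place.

Expanding (0.218 + 0.782)^3:
P(M) = 0.218^3 = 0.010360
P(M+2) = 3 × 0.218^2 × 0.782^1 = 0.111491
P(M+4) = 3 × 0.218^1 × 0.782^2 = 0.399937
P(M+6) = 0.782^3 = 0.478212
The M+6 peak is largest (0.478212); scaling to 100 gives 2.2 : 23.3 : 83.6 : 100.0.

2.2 : 23.3 : 83.6 : 100.0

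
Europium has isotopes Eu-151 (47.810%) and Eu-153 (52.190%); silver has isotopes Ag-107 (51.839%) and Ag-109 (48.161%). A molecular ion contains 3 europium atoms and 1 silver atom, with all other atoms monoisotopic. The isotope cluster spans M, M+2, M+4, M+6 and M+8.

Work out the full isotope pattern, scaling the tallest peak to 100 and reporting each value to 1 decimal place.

15.1 : 63.5 : 100.0 : 69.8 : 18.3

Europium pattern (n=3): 0.10928391 : 0.3578871 : 0.39067407 : 0.14215492
Silver pattern (n=1): 0.51839 : 0.48161
Convolve the two distributions (both contribute in 2-u steps):
  M: 0.10928391×0.51839 = 0.056652
  M+2: 0.10928391×0.48161 + 0.3578871×0.51839 = 0.238157
  M+4: 0.3578871×0.48161 + 0.39067407×0.51839 = 0.374884
  M+6: 0.39067407×0.48161 + 0.14215492×0.51839 = 0.261844
  M+8: 0.14215492×0.48161 = 0.068463
Scale to base peak (0.374884) = 100: 15.1 : 63.5 : 100.0 : 69.8 : 18.3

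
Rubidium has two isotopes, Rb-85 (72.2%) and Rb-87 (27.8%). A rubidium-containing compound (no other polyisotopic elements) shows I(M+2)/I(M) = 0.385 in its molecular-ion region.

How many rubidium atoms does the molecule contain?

For n independent Rb atoms, I(M+2)/I(M) = n · (abundance Rb-87) / (abundance Rb-85) = n · 0.278/0.722.
n = 0.385 × 0.722/0.278 = 1.00 ≈ 1

1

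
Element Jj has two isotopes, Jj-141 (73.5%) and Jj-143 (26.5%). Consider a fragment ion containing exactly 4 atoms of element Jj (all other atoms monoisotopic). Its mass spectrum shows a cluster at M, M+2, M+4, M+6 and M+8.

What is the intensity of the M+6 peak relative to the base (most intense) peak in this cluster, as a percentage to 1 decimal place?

Binomial terms of (0.735 + 0.265)^4: M 0.2918, M+2 0.4209, M+4 0.2276, M+6 0.0547, M+8 0.0049 → M+2 is the base peak.
P(M+2) = C(4,1) × 0.735^3 × 0.265^1 = 4 × 0.39706537 × 0.2650 = 0.420889 (base)
P(M+6) = C(4,3) × 0.735^1 × 0.265^3 = 4 × 0.7350 × 0.01860963 = 0.054712
Relative intensity = 0.054712 / 0.420889 × 100 = 13.0

13.0%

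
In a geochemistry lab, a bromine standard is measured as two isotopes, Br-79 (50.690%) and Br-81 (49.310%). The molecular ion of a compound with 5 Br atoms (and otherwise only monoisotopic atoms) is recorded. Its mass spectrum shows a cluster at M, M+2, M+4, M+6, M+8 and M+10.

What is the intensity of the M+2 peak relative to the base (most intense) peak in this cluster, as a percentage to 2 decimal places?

Term probabilities: M 0.0335, M+2 0.1628, M+4 0.3167, M+6 0.3081, M+8 0.1498, M+10 0.0292. Base peak = M+4.
P(M+4) = C(5,2) × 0.50690^3 × 0.49310^2 = 10 × 0.13024674 × 0.24314761 = 0.316692 (base)
P(M+2) = C(5,1) × 0.50690^4 × 0.49310^1 = 5 × 0.06602207 × 0.4931 = 0.162777
Relative intensity = 0.162777 / 0.316692 × 100 = 51.40

51.40%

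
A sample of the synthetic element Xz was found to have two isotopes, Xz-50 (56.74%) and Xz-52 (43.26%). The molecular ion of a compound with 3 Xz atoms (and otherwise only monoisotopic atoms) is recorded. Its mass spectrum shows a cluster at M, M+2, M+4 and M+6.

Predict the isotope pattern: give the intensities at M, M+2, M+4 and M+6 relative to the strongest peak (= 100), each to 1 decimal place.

Each Xz atom is independently Xz-50 (p = 0.5674) or Xz-52 (q = 0.4326); the cluster is the binomial expansion (p + q)^3.
P(M) = 0.5674^3 = 0.182670
P(M+2) = 3 × 0.5674^2 × 0.4326^1 = 0.417817
P(M+4) = 3 × 0.5674^1 × 0.4326^2 = 0.318554
P(M+6) = 0.4326^3 = 0.080958
The M+2 peak is largest (0.417817); scaling to 100 gives 43.7 : 100.0 : 76.2 : 19.4.

43.7 : 100.0 : 76.2 : 19.4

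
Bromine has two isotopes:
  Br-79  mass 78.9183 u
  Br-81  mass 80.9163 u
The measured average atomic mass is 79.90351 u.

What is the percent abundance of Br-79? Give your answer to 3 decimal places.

50.690%

Writing the weighted mean with unknown fraction x of Br-79:
78.9183·x + 80.9163·(1 − x) = 79.90351
(78.9183 − 80.9163)·x = 79.90351 − 80.9163
x = -1.01279 / -1.9980 = 0.50690 → 50.690% Br-79, 49.310% Br-81.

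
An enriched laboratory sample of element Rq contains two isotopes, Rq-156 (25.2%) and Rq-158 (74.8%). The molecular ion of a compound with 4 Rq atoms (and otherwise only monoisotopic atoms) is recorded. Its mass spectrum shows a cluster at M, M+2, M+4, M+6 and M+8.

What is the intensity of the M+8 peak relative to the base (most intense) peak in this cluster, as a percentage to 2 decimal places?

(0.252 + 0.748)^4 gives M 0.0040, M+2 0.0479, M+4 0.2132, M+6 0.4219, M+8 0.3130; the largest is M+6.
P(M+6) = C(4,3) × 0.252^1 × 0.748^3 = 4 × 0.2520 × 0.41850899 = 0.421857 (base)
P(M+8) = C(4,4) × 0.252^0 × 0.748^4 = 1 × 1.0000 × 0.31304473 = 0.313045
Relative intensity = 0.313045 / 0.421857 × 100 = 74.21

74.21%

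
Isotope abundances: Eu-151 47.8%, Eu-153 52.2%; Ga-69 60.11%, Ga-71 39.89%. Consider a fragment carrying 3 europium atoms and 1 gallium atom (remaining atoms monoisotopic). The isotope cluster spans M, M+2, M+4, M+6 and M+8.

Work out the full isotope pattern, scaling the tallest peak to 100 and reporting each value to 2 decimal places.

17.39 : 68.50 : 100.00 : 63.92 : 15.03

Europium pattern (n=3): 0.10921535 : 0.35780594 : 0.39074206 : 0.14223665
Gallium pattern (n=1): 0.6011 : 0.3989
Convolve the two distributions (both contribute in 2-u steps):
  M: 0.10921535×0.6011 = 0.065649
  M+2: 0.10921535×0.3989 + 0.35780594×0.6011 = 0.258643
  M+4: 0.35780594×0.3989 + 0.39074206×0.6011 = 0.377604
  M+6: 0.39074206×0.3989 + 0.14223665×0.6011 = 0.241365
  M+8: 0.14223665×0.3989 = 0.056738
Scale to base peak (0.377604) = 100: 17.39 : 68.50 : 100.00 : 63.92 : 15.03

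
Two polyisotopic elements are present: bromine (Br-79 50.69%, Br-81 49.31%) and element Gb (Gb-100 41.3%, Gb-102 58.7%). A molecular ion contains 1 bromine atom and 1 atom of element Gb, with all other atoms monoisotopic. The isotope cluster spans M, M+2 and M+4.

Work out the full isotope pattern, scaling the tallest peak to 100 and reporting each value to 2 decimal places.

Bromine pattern (n=1): 0.5069 : 0.4931
Element Gb pattern (n=1): 0.4130 : 0.5870
Convolve the two distributions (both contribute in 2-u steps):
  M: 0.5069×0.4130 = 0.209350
  M+2: 0.5069×0.5870 + 0.4931×0.4130 = 0.501201
  M+4: 0.4931×0.5870 = 0.289450
Scale to base peak (0.501201) = 100: 41.77 : 100.00 : 57.75

41.77 : 100.00 : 57.75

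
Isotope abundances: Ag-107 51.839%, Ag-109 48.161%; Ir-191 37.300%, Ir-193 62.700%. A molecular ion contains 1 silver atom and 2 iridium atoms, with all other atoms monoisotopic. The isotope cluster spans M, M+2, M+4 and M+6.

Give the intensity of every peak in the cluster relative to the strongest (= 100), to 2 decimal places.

Silver pattern (n=1): 0.51839 : 0.48161
Iridium pattern (n=2): 0.139129 : 0.467742 : 0.393129
Convolve the two distributions (both contribute in 2-u steps):
  M: 0.51839×0.139129 = 0.072123
  M+2: 0.51839×0.467742 + 0.48161×0.139129 = 0.309479
  M+4: 0.51839×0.393129 + 0.48161×0.467742 = 0.429063
  M+6: 0.48161×0.393129 = 0.189335
Scale to base peak (0.429063) = 100: 16.81 : 72.13 : 100.00 : 44.13

16.81 : 72.13 : 100.00 : 44.13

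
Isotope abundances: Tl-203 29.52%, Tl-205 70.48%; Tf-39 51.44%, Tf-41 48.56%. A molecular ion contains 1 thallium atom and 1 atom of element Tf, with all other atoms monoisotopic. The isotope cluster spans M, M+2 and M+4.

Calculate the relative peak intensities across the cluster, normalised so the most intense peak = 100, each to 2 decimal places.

30.02 : 100.00 : 67.65

Thallium pattern (n=1): 0.2952 : 0.7048
Element Tf pattern (n=1): 0.5144 : 0.4856
Convolve the two distributions (both contribute in 2-u steps):
  M: 0.2952×0.5144 = 0.151851
  M+2: 0.2952×0.4856 + 0.7048×0.5144 = 0.505898
  M+4: 0.7048×0.4856 = 0.342251
Scale to base peak (0.505898) = 100: 30.02 : 100.00 : 67.65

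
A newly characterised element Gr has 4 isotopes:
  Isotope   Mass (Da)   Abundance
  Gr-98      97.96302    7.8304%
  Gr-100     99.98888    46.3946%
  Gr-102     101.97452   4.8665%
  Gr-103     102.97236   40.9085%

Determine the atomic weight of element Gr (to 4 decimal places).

The abundance-weighted mean is 0.078304 × 97.96302 + 0.463946 × 99.98888 + 0.048665 × 101.97452 + 0.409085 × 102.97236
= 7.670896 + 46.389441 + 4.962590 + 42.124448 = 101.147375 Da

101.1474 Da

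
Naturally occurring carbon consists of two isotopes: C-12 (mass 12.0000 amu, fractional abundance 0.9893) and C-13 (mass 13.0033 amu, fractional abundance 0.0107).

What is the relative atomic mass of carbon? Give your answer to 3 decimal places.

12.011 amu

Ar = Σ fᵢ·mᵢ = 0.9893 × 12.0000 + 0.0107 × 13.0033
= 11.87160 + 0.13914 = 12.01074 amu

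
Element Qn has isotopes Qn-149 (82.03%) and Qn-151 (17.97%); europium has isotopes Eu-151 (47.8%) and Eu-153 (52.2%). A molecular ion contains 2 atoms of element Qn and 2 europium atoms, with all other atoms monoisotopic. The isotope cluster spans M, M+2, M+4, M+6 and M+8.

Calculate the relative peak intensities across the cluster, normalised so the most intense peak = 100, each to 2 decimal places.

38.14 : 100.00 : 83.80 : 23.92 : 2.18

Element Qn pattern (n=2): 0.67289209 : 0.29481582 : 0.03229209
Europium pattern (n=2): 0.228484 : 0.499032 : 0.272484
Convolve the two distributions (both contribute in 2-u steps):
  M: 0.67289209×0.228484 = 0.153745
  M+2: 0.67289209×0.499032 + 0.29481582×0.228484 = 0.403155
  M+4: 0.67289209×0.272484 + 0.29481582×0.499032 + 0.03229209×0.228484 = 0.337853
  M+6: 0.29481582×0.272484 + 0.03229209×0.499032 = 0.096447
  M+8: 0.03229209×0.272484 = 0.008799
Scale to base peak (0.403155) = 100: 38.14 : 100.00 : 83.80 : 23.92 : 2.18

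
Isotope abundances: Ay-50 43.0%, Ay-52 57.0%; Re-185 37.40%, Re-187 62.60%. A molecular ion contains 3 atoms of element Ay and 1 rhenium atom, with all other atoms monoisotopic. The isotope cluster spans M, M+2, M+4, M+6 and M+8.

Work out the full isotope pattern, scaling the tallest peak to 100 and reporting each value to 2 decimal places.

8.38 : 47.37 : 100.00 : 93.50 : 32.69

Element Ay pattern (n=3): 0.079507 : 0.316179 : 0.419121 : 0.185193
Rhenium pattern (n=1): 0.3740 : 0.6260
Convolve the two distributions (both contribute in 2-u steps):
  M: 0.079507×0.3740 = 0.029736
  M+2: 0.079507×0.6260 + 0.316179×0.3740 = 0.168022
  M+4: 0.316179×0.6260 + 0.419121×0.3740 = 0.354679
  M+6: 0.419121×0.6260 + 0.185193×0.3740 = 0.331632
  M+8: 0.185193×0.6260 = 0.115931
Scale to base peak (0.354679) = 100: 8.38 : 47.37 : 100.00 : 93.50 : 32.69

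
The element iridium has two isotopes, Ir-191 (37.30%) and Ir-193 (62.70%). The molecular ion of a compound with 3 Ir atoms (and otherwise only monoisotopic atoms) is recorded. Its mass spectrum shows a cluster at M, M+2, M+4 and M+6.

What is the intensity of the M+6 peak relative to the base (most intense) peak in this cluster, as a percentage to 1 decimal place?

56.0%

(0.3730 + 0.6270)^3 gives M 0.0519, M+2 0.2617, M+4 0.4399, M+6 0.2465; the largest is M+4.
P(M+4) = C(3,2) × 0.3730^1 × 0.6270^2 = 3 × 0.3730 × 0.393129 = 0.439911 (base)
P(M+6) = C(3,3) × 0.3730^0 × 0.6270^3 = 1 × 1.0000 × 0.24649188 = 0.246492
Relative intensity = 0.246492 / 0.439911 × 100 = 56.0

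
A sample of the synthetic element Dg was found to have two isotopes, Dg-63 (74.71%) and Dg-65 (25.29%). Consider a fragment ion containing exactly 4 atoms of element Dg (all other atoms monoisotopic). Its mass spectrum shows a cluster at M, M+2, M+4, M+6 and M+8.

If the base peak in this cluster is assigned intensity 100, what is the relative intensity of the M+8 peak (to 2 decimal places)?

Term probabilities: M 0.3115, M+2 0.4218, M+4 0.2142, M+6 0.0483, M+8 0.0041. Base peak = M+2.
P(M+2) = C(4,1) × 0.7471^3 × 0.2529^1 = 4 × 0.41700015 × 0.2529 = 0.421837 (base)
P(M+8) = C(4,4) × 0.7471^0 × 0.2529^4 = 1 × 1.0000 × 0.00409068 = 0.004091
Relative intensity = 0.004091 / 0.421837 × 100 = 0.97

0.97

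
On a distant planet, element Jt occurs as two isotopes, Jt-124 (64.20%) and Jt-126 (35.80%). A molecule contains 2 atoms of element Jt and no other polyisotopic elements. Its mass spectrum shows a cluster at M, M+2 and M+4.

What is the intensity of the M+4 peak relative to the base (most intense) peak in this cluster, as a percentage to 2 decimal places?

(0.6420 + 0.3580)^2 gives M 0.4122, M+2 0.4597, M+4 0.1282; the largest is M+2.
P(M+2) = C(2,1) × 0.6420^1 × 0.3580^1 = 2 × 0.6420 × 0.3580 = 0.459672 (base)
P(M+4) = C(2,2) × 0.6420^0 × 0.3580^2 = 1 × 1.0000 × 0.128164 = 0.128164
Relative intensity = 0.128164 / 0.459672 × 100 = 27.88

27.88%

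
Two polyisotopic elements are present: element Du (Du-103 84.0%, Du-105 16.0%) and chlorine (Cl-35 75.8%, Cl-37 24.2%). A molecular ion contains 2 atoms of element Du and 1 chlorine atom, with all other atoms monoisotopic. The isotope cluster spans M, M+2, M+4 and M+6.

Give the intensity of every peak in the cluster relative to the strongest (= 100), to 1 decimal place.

Element Du pattern (n=2): 0.7056 : 0.2688 : 0.0256
Chlorine pattern (n=1): 0.7580 : 0.2420
Convolve the two distributions (both contribute in 2-u steps):
  M: 0.7056×0.7580 = 0.534845
  M+2: 0.7056×0.2420 + 0.2688×0.7580 = 0.374506
  M+4: 0.2688×0.2420 + 0.0256×0.7580 = 0.084454
  M+6: 0.0256×0.2420 = 0.006195
Scale to base peak (0.534845) = 100: 100.0 : 70.0 : 15.8 : 1.2

100.0 : 70.0 : 15.8 : 1.2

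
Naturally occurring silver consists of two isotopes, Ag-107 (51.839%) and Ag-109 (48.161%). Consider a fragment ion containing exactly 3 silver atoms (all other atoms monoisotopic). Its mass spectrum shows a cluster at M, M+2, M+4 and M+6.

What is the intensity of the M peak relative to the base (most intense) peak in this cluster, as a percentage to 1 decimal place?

Binomial terms of (0.51839 + 0.48161)^3: M 0.1393, M+2 0.3883, M+4 0.3607, M+6 0.1117 → M+2 is the base peak.
P(M+2) = C(3,1) × 0.51839^2 × 0.48161^1 = 3 × 0.26872819 × 0.48161 = 0.388267 (base)
P(M) = C(3,0) × 0.51839^3 × 0.48161^0 = 1 × 0.13930601 × 1.0000 = 0.139306
Relative intensity = 0.139306 / 0.388267 × 100 = 35.9

35.9%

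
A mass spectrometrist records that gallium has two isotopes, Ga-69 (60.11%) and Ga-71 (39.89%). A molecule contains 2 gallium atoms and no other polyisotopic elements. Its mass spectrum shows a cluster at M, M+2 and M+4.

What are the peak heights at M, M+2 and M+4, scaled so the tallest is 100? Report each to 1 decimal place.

The 2 Ga atoms are independent, so intensities follow the terms of (0.6011 + 0.3989)^2.
P(M) = 0.6011^2 = 0.361321
P(M+2) = 2 × 0.6011^1 × 0.3989^1 = 0.479558
P(M+4) = 0.3989^2 = 0.159121
The M+2 peak is largest (0.479558); scaling to 100 gives 75.3 : 100.0 : 33.2.

75.3 : 100.0 : 33.2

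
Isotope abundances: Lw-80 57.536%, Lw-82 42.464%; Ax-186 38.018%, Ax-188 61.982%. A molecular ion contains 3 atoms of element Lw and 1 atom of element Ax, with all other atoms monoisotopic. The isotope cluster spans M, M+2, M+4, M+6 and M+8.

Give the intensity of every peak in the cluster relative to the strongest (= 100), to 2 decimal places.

19.07 : 73.31 : 100.00 : 58.47 : 12.50

Element Lw pattern (n=3): 0.19046667 : 0.42171737 : 0.31124524 : 0.07657072
Element Ax pattern (n=1): 0.38018 : 0.61982
Convolve the two distributions (both contribute in 2-u steps):
  M: 0.19046667×0.38018 = 0.072412
  M+2: 0.19046667×0.61982 + 0.42171737×0.38018 = 0.278384
  M+4: 0.42171737×0.61982 + 0.31124524×0.38018 = 0.379718
  M+6: 0.31124524×0.61982 + 0.07657072×0.38018 = 0.222027
  M+8: 0.07657072×0.61982 = 0.047460
Scale to base peak (0.379718) = 100: 19.07 : 73.31 : 100.00 : 58.47 : 12.50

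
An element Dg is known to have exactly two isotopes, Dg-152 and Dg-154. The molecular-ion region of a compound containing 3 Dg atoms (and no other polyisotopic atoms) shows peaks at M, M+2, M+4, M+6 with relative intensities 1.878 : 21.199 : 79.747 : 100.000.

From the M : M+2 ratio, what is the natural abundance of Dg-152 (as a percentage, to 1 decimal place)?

Let p = fractional abundance of Dg-152. I(M+2)/I(M) = [C(3,1)·p^2·(1−p)] / p^3 = 3·(1−p)/p = 21.199/1.878 = 11.2881
(1−p)/p = 11.2881/3 = 3.7627  ⇒  p = 1/(1 + 3.7627) = 0.2100
Dg-152: 21.0%, Dg-154: 79.0%.

21.0%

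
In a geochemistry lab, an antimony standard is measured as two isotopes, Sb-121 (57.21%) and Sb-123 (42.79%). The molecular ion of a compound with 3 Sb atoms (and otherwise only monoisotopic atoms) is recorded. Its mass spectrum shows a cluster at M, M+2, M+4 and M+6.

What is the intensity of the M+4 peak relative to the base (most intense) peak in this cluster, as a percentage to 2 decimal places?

Term probabilities: M 0.1872, M+2 0.4202, M+4 0.3143, M+6 0.0783. Base peak = M+2.
P(M+2) = C(3,1) × 0.5721^2 × 0.4279^1 = 3 × 0.32729841 × 0.4279 = 0.420153 (base)
P(M+4) = C(3,2) × 0.5721^1 × 0.4279^2 = 3 × 0.5721 × 0.18309841 = 0.314252
Relative intensity = 0.314252 / 0.420153 × 100 = 74.79

74.79%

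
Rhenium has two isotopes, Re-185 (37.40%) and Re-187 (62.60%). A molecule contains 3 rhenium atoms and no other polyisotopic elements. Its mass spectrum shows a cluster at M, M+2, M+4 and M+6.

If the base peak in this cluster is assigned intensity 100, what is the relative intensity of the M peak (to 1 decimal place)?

11.9

Binomial terms of (0.3740 + 0.6260)^3: M 0.0523, M+2 0.2627, M+4 0.4397, M+6 0.2453 → M+4 is the base peak.
P(M+4) = C(3,2) × 0.3740^1 × 0.6260^2 = 3 × 0.3740 × 0.391876 = 0.439685 (base)
P(M) = C(3,0) × 0.3740^3 × 0.6260^0 = 1 × 0.05231362 × 1.0000 = 0.052314
Relative intensity = 0.052314 / 0.439685 × 100 = 11.9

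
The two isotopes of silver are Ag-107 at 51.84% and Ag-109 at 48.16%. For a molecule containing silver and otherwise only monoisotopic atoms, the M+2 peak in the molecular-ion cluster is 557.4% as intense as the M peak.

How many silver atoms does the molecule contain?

The M+2/M ratio from n Ag atoms is n · q/p = n · 0.4816/0.5184.
n = 5.574 × 0.5184/0.4816 = 6.00 ≈ 6

6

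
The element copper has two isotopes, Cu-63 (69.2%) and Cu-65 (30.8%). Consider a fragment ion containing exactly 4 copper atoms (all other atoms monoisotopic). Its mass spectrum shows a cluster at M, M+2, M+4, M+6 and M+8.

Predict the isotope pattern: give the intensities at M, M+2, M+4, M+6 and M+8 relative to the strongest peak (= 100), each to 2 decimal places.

56.17 : 100.00 : 66.76 : 19.81 : 2.20

Expanding (0.692 + 0.308)^4:
P(M) = 0.692^4 = 0.229311
P(M+2) = 4 × 0.692^3 × 0.308^1 = 0.408253
P(M+4) = 6 × 0.692^2 × 0.308^2 = 0.272562
P(M+6) = 4 × 0.692^1 × 0.308^3 = 0.080876
P(M+8) = 0.308^4 = 0.008999
The M+2 peak is largest (0.408253); scaling to 100 gives 56.17 : 100.00 : 66.76 : 19.81 : 2.20.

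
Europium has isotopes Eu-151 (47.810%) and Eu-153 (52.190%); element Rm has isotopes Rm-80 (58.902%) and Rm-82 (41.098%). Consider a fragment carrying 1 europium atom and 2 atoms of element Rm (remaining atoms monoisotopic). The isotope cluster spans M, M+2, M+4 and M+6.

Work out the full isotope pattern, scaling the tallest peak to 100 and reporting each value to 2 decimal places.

Europium pattern (n=1): 0.4781 : 0.5219
Element Rm pattern (n=2): 0.34694456 : 0.48415088 : 0.16890456
Convolve the two distributions (both contribute in 2-u steps):
  M: 0.4781×0.34694456 = 0.165874
  M+2: 0.4781×0.48415088 + 0.5219×0.34694456 = 0.412543
  M+4: 0.4781×0.16890456 + 0.5219×0.48415088 = 0.333432
  M+6: 0.5219×0.16890456 = 0.088151
Scale to base peak (0.412543) = 100: 40.21 : 100.00 : 80.82 : 21.37

40.21 : 100.00 : 80.82 : 21.37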